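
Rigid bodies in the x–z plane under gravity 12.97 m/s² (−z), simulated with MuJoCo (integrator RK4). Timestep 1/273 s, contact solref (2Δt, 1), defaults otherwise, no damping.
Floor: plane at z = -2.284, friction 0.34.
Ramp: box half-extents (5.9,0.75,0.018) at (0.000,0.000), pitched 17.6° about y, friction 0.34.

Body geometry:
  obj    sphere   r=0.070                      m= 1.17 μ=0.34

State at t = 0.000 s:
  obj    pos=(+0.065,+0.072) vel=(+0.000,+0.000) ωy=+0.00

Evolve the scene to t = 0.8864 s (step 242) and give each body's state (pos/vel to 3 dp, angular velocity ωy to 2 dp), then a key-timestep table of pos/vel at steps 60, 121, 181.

State at t = 0.8864 s:
  obj    pos=(+1.114,-0.261) vel=(+2.367,-0.751) ωy=+35.47

Key-timestep trajectory:
   step    t(s)  obj.x    obj.z    obj.vx   obj.vz 
     60  0.2198   +0.129  +0.051  +0.587  -0.186
    121  0.4432   +0.327  -0.011  +1.184  -0.375
    181  0.6630   +0.652  -0.114  +1.770  -0.562


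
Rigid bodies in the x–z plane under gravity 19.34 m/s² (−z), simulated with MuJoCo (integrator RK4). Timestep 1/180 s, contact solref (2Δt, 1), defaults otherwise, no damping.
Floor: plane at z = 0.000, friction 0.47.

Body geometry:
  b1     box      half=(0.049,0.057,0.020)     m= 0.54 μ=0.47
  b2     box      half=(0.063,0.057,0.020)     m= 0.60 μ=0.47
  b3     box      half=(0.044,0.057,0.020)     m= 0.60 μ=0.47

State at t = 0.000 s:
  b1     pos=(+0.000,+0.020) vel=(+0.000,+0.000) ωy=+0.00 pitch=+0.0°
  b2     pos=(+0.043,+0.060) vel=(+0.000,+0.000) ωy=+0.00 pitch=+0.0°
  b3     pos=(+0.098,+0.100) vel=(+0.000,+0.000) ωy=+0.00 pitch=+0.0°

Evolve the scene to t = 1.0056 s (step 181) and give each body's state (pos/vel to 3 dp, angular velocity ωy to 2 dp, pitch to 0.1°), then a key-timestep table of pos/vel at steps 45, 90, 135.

State at t = 1.0056 s:
  b1     pos=(-0.002,+0.020) vel=(-0.001,+0.000) ωy=+0.00 pitch=+0.0°
  b2     pos=(+0.058,+0.058) vel=(-0.001,-0.001) ωy=-0.02 pitch=+43.3°
  b3     pos=(+0.130,+0.045) vel=(+0.001,+0.000) ωy=-0.02 pitch=+43.3°

Key-timestep trajectory:
   step    t(s)  b1.x    b1.z    b1.vx   b1.vz   b2.x    b2.z    b2.vx   b2.vz   b3.x    b3.z    b3.vx   b3.vz 
     45  0.2500   -0.001  +0.020  -0.006  +0.005   +0.057  +0.058  +0.057  +0.003   +0.129  +0.045  -0.005  +0.007
     90  0.5000   -0.001  +0.020  -0.001  +0.000   +0.058  +0.058  +0.000  -0.001   +0.129  +0.045  +0.001  +0.000
    135  0.7500   -0.001  +0.020  -0.001  +0.000   +0.058  +0.058  -0.001  -0.001   +0.130  +0.045  +0.001  +0.000


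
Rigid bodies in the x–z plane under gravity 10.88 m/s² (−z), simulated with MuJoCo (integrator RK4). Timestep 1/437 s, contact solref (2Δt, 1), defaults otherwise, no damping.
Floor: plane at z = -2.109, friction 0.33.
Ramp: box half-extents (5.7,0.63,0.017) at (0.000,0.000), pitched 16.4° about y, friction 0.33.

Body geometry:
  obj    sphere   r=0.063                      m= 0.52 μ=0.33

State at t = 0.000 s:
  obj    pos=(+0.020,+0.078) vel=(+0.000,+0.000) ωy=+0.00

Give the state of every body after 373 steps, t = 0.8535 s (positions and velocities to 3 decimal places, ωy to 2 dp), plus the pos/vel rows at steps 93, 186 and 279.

State at t = 0.8535 s:
  obj    pos=(+0.787,-0.148) vel=(+1.797,-0.529) ωy=+29.73

Key-timestep trajectory:
   step    t(s)  obj.x    obj.z    obj.vx   obj.vz 
     93  0.2128   +0.068  +0.063  +0.448  -0.132
    186  0.4256   +0.211  +0.021  +0.896  -0.264
    279  0.6384   +0.449  -0.049  +1.344  -0.396


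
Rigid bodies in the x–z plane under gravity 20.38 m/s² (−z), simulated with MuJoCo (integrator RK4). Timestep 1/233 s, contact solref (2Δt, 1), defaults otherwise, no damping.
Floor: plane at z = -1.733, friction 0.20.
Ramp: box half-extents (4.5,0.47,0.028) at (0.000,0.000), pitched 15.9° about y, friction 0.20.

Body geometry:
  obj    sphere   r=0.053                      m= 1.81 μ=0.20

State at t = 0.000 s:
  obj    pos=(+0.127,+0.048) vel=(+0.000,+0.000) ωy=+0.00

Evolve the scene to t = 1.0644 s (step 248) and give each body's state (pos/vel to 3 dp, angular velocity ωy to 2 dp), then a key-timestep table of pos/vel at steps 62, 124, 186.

State at t = 1.0644 s:
  obj    pos=(+2.300,-0.571) vel=(+4.083,-1.163) ωy=+80.08

Key-timestep trajectory:
   step    t(s)  obj.x    obj.z    obj.vx   obj.vz 
     62  0.2661   +0.263  +0.009  +1.021  -0.291
    124  0.5322   +0.670  -0.107  +2.041  -0.581
    186  0.7983   +1.349  -0.300  +3.062  -0.872


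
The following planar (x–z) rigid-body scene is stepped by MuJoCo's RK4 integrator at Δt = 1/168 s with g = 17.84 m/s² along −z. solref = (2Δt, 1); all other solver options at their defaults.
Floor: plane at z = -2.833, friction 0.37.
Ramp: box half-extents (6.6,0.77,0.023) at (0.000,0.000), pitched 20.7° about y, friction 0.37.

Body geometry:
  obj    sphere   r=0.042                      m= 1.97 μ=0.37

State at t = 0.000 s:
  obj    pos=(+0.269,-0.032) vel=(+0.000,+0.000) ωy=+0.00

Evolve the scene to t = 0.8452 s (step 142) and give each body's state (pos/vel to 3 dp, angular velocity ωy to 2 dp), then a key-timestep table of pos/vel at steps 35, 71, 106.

State at t = 0.8452 s:
  obj    pos=(+1.774,-0.601) vel=(+3.561,-1.346) ωy=+90.63

Key-timestep trajectory:
   step    t(s)  obj.x    obj.z    obj.vx   obj.vz 
     35  0.2083   +0.360  -0.067  +0.878  -0.332
     71  0.4226   +0.645  -0.174  +1.781  -0.673
    106  0.6310   +1.108  -0.349  +2.658  -1.004


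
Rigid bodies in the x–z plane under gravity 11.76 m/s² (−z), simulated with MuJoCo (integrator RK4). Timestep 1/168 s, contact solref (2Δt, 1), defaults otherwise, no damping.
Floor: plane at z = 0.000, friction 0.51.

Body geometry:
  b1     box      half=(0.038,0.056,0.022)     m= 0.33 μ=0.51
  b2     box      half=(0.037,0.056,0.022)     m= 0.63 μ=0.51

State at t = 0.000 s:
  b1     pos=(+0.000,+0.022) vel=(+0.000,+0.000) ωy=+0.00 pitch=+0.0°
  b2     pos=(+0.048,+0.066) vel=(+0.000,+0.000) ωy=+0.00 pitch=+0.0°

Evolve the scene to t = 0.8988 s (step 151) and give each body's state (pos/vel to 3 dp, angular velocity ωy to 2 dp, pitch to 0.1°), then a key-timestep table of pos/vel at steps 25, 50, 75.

State at t = 0.8988 s:
  b1     pos=(+0.000,+0.022) vel=(+0.000,+0.000) ωy=+0.00 pitch=+0.0°
  b2     pos=(+0.085,+0.037) vel=(+0.000,+0.000) ωy=+0.00 pitch=+90.0°

Key-timestep trajectory:
   step    t(s)  b1.x    b1.z    b1.vx   b1.vz   b2.x    b2.z    b2.vx   b2.vz 
     25  0.1488   +0.000  +0.022  +0.000  +0.000   +0.069  +0.041  +0.317  +0.018
     50  0.2976   +0.000  +0.022  +0.000  +0.000   +0.095  +0.041  -0.032  -0.009
     75  0.4464   +0.000  +0.022  +0.000  +0.000   +0.083  +0.038  +0.098  -0.048


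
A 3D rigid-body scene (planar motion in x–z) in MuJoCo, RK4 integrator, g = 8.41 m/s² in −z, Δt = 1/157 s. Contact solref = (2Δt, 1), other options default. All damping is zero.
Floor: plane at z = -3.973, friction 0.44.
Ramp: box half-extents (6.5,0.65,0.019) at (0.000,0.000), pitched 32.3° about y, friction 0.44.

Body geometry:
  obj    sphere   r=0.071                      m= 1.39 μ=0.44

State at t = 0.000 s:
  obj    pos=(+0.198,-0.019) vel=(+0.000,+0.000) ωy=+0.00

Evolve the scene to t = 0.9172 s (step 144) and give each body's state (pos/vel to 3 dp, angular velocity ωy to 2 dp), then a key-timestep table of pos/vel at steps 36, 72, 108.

State at t = 0.9172 s:
  obj    pos=(+1.340,-0.740) vel=(+2.489,-1.573) ωy=+41.46

Key-timestep trajectory:
   step    t(s)  obj.x    obj.z    obj.vx   obj.vz 
     36  0.2293   +0.270  -0.064  +0.622  -0.393
     72  0.4586   +0.484  -0.199  +1.244  -0.787
    108  0.6879   +0.840  -0.425  +1.867  -1.180


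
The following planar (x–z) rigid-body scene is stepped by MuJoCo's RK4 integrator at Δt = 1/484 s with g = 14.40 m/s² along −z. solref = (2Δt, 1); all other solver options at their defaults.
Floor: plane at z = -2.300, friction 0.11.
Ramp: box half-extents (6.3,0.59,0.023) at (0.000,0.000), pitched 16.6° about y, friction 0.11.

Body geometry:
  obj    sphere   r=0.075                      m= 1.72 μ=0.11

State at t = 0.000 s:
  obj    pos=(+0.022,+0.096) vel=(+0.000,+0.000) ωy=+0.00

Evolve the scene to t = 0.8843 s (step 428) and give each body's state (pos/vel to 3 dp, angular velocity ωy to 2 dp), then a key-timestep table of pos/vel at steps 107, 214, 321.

State at t = 0.8843 s:
  obj    pos=(+1.123,-0.233) vel=(+2.490,-0.742) ωy=+34.64

Key-timestep trajectory:
   step    t(s)  obj.x    obj.z    obj.vx   obj.vz 
    107  0.2211   +0.091  +0.075  +0.623  -0.186
    214  0.4421   +0.297  +0.014  +1.245  -0.371
    321  0.6632   +0.641  -0.089  +1.868  -0.557


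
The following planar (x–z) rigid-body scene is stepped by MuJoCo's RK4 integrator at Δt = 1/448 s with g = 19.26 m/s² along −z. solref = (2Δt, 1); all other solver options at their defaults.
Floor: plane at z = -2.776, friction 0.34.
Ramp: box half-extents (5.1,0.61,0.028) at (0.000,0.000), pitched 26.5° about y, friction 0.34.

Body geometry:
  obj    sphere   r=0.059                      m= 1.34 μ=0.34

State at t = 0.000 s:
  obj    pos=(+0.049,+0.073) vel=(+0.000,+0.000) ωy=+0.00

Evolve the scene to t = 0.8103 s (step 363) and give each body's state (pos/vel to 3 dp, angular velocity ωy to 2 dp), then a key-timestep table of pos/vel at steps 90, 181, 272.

State at t = 0.8103 s:
  obj    pos=(+1.852,-0.826) vel=(+4.451,-2.219) ωy=+84.29

Key-timestep trajectory:
   step    t(s)  obj.x    obj.z    obj.vx   obj.vz 
     90  0.2009   +0.160  +0.018  +1.104  -0.550
    181  0.4040   +0.497  -0.151  +2.220  -1.107
    272  0.6071   +1.062  -0.432  +3.335  -1.663


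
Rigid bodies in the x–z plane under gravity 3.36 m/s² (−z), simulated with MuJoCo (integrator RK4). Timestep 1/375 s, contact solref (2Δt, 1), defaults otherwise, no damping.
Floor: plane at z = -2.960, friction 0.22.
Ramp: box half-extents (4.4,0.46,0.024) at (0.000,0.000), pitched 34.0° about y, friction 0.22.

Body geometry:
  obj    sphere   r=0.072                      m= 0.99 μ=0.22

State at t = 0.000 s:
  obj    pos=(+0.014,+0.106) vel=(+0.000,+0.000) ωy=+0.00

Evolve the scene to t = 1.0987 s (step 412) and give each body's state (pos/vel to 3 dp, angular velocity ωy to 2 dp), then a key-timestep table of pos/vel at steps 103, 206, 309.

State at t = 1.0987 s:
  obj    pos=(+0.686,-0.347) vel=(+1.222,-0.825) ωy=+20.48

Key-timestep trajectory:
   step    t(s)  obj.x    obj.z    obj.vx   obj.vz 
    103  0.2747   +0.056  +0.078  +0.306  -0.206
    206  0.5493   +0.182  -0.007  +0.611  -0.412
    309  0.8240   +0.392  -0.149  +0.917  -0.618


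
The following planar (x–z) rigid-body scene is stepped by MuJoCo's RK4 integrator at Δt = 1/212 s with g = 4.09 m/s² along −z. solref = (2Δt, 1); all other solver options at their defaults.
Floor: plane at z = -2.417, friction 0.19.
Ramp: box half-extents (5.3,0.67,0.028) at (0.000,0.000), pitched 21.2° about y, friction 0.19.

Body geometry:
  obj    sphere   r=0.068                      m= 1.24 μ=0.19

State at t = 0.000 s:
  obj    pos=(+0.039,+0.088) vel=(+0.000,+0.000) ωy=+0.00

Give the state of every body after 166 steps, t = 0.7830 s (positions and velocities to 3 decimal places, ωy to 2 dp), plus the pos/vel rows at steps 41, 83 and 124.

State at t = 0.7830 s:
  obj    pos=(+0.341,-0.029) vel=(+0.771,-0.299) ωy=+12.16

Key-timestep trajectory:
   step    t(s)  obj.x    obj.z    obj.vx   obj.vz 
     41  0.1934   +0.057  +0.081  +0.191  -0.074
     83  0.3915   +0.114  +0.059  +0.386  -0.150
    124  0.5849   +0.208  +0.022  +0.576  -0.223


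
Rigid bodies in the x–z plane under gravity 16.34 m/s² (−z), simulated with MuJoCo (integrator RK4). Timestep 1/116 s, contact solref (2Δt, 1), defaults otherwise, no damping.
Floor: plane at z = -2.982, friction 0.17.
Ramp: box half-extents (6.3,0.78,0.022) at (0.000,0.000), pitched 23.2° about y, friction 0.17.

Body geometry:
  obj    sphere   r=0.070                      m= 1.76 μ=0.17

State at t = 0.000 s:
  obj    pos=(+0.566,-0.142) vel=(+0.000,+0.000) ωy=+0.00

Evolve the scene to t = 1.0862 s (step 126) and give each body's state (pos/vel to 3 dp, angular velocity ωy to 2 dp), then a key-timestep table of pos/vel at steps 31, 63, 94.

State at t = 1.0862 s:
  obj    pos=(+3.059,-1.211) vel=(+4.591,-1.968) ωy=+71.31

Key-timestep trajectory:
   step    t(s)  obj.x    obj.z    obj.vx   obj.vz 
     31  0.2672   +0.717  -0.207  +1.130  -0.484
     63  0.5431   +1.189  -0.410  +2.296  -0.984
     94  0.8103   +1.954  -0.737  +3.425  -1.468


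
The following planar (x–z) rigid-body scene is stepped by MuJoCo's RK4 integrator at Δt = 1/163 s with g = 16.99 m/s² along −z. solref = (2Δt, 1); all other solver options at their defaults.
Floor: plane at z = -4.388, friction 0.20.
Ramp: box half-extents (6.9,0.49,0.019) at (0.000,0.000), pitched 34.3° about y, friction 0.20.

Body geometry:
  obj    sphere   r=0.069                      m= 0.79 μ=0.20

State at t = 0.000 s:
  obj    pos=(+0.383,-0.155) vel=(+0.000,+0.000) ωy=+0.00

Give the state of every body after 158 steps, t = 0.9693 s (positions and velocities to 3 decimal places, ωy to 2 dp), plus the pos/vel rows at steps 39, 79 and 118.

State at t = 0.9693 s:
  obj    pos=(+3.038,-1.966) vel=(+5.477,-3.736) ωy=+96.03

Key-timestep trajectory:
   step    t(s)  obj.x    obj.z    obj.vx   obj.vz 
     39  0.2393   +0.545  -0.265  +1.353  -0.923
     79  0.4847   +1.047  -0.608  +2.739  -1.868
    118  0.7239   +1.864  -1.165  +4.091  -2.790


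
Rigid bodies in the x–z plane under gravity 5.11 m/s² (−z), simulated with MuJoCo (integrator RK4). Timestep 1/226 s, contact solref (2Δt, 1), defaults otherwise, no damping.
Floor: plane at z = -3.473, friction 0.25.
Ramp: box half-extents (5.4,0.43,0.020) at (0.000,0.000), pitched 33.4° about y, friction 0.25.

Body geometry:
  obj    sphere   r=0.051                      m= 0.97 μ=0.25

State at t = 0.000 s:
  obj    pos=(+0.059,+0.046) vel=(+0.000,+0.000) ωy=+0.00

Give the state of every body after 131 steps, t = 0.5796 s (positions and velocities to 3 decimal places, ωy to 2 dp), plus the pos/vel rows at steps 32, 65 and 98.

State at t = 0.5796 s:
  obj    pos=(+0.341,-0.140) vel=(+0.972,-0.641) ωy=+22.83

Key-timestep trajectory:
   step    t(s)  obj.x    obj.z    obj.vx   obj.vz 
     32  0.1416   +0.076  +0.035  +0.238  -0.157
     65  0.2876   +0.128  +0.000  +0.483  -0.318
     98  0.4336   +0.217  -0.058  +0.728  -0.480


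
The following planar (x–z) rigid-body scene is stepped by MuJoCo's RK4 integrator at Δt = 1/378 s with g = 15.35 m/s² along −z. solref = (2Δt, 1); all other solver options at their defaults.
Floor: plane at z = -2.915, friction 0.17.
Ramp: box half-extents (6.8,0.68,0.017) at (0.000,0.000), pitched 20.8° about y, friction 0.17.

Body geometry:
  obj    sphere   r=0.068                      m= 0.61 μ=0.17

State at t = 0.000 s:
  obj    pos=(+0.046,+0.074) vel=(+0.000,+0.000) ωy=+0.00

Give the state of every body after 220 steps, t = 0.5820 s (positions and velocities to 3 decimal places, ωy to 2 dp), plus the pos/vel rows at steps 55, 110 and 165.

State at t = 0.5820 s:
  obj    pos=(+0.662,-0.161) vel=(+2.119,-0.805) ωy=+33.32

Key-timestep trajectory:
   step    t(s)  obj.x    obj.z    obj.vx   obj.vz 
     55  0.1455   +0.084  +0.059  +0.530  -0.201
    110  0.2910   +0.200  +0.015  +1.059  -0.402
    165  0.4365   +0.393  -0.058  +1.589  -0.604


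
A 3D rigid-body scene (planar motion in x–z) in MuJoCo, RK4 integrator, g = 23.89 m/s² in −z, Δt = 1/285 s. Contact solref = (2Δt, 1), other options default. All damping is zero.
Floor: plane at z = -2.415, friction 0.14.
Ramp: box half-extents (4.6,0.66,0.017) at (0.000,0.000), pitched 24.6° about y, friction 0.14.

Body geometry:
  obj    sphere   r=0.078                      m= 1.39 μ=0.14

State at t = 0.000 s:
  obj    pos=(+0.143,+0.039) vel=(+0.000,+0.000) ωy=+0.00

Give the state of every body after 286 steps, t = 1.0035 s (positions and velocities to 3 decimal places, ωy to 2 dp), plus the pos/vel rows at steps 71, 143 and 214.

State at t = 1.0035 s:
  obj    pos=(+3.396,-1.450) vel=(+6.482,-2.968) ωy=+91.37

Key-timestep trajectory:
   step    t(s)  obj.x    obj.z    obj.vx   obj.vz 
     71  0.2491   +0.344  -0.053  +1.610  -0.737
    143  0.5018   +0.956  -0.333  +3.241  -1.484
    214  0.7509   +1.964  -0.795  +4.850  -2.221


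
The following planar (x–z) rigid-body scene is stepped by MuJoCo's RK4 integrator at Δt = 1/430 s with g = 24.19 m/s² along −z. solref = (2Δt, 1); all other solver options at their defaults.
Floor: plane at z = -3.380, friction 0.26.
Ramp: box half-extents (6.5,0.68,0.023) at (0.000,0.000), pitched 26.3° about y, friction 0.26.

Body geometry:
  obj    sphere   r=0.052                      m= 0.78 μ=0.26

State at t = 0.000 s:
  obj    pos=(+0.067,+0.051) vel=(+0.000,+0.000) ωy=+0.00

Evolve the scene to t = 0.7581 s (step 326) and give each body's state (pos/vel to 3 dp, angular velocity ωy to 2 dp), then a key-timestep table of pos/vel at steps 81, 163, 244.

State at t = 0.7581 s:
  obj    pos=(+2.039,-0.924) vel=(+5.203,-2.572) ωy=+111.60

Key-timestep trajectory:
   step    t(s)  obj.x    obj.z    obj.vx   obj.vz 
     81  0.1884   +0.189  -0.010  +1.293  -0.639
    163  0.3791   +0.560  -0.193  +2.602  -1.286
    244  0.5674   +1.172  -0.496  +3.895  -1.925


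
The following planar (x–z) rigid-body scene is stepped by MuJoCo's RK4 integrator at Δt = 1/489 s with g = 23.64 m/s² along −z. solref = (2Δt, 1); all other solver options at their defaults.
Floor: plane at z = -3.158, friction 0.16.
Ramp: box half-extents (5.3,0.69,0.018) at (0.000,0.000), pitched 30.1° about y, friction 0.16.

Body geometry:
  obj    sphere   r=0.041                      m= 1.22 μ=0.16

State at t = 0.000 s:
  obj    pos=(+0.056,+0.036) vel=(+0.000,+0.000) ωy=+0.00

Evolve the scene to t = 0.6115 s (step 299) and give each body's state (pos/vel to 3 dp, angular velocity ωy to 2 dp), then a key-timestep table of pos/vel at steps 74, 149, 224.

State at t = 0.6115 s:
  obj    pos=(+1.445,-0.769) vel=(+4.541,-2.635) ωy=+121.87

Key-timestep trajectory:
   step    t(s)  obj.x    obj.z    obj.vx   obj.vz 
     74  0.1513   +0.141  -0.014  +1.121  -0.663
    149  0.3047   +0.401  -0.164  +2.268  -1.303
    224  0.4581   +0.836  -0.416  +3.400  -1.980


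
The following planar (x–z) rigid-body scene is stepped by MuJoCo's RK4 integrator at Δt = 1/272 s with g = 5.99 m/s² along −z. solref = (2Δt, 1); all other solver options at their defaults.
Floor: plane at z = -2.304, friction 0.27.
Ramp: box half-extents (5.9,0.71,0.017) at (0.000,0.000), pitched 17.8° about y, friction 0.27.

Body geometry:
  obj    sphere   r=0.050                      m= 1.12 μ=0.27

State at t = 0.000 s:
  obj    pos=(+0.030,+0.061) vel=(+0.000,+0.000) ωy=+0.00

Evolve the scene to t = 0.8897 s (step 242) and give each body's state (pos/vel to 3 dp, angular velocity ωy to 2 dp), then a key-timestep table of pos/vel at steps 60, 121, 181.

State at t = 0.8897 s:
  obj    pos=(+0.523,-0.098) vel=(+1.108,-0.356) ωy=+23.27

Key-timestep trajectory:
   step    t(s)  obj.x    obj.z    obj.vx   obj.vz 
     60  0.2206   +0.060  +0.051  +0.275  -0.088
    121  0.4449   +0.153  +0.021  +0.554  -0.178
    181  0.6654   +0.306  -0.028  +0.829  -0.266


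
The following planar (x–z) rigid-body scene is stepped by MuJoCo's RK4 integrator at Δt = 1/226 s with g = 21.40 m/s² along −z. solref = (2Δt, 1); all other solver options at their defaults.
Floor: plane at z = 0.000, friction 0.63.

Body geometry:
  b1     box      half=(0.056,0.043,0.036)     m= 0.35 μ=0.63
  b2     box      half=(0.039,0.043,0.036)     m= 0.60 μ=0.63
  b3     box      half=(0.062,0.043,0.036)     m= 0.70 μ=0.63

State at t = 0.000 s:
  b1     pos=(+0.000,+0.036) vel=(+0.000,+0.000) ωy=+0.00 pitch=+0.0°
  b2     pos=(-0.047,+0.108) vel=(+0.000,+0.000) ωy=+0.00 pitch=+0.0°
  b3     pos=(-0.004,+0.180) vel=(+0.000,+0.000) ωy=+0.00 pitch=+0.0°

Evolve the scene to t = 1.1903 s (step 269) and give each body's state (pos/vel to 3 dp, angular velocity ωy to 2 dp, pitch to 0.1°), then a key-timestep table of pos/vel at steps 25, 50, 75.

State at t = 1.1903 s:
  b1     pos=(+0.000,+0.036) vel=(+0.000,+0.000) ωy=+0.00 pitch=+0.0°
  b2     pos=(-0.047,+0.108) vel=(+0.000,+0.000) ωy=+0.00 pitch=-0.1°
  b3     pos=(+0.146,+0.036) vel=(+0.000,+0.000) ωy=+0.00 pitch=+180.0°

Key-timestep trajectory:
   step    t(s)  b1.x    b1.z    b1.vx   b1.vz   b2.x    b2.z    b2.vx   b2.vz   b3.x    b3.z    b3.vx   b3.vz 
     25  0.1106   +0.000  +0.036  -0.001  +0.000   -0.047  +0.108  -0.002  +0.000   +0.004  +0.178  +0.171  -0.059
     50  0.2212   +0.000  +0.036  -0.004  +0.000   -0.047  +0.108  -0.005  -0.001   +0.041  +0.137  +0.721  -0.169
     75  0.3319   +0.000  +0.036  +0.000  +0.000   -0.047  +0.108  +0.000  +0.000   +0.126  +0.080  +0.787  -1.448


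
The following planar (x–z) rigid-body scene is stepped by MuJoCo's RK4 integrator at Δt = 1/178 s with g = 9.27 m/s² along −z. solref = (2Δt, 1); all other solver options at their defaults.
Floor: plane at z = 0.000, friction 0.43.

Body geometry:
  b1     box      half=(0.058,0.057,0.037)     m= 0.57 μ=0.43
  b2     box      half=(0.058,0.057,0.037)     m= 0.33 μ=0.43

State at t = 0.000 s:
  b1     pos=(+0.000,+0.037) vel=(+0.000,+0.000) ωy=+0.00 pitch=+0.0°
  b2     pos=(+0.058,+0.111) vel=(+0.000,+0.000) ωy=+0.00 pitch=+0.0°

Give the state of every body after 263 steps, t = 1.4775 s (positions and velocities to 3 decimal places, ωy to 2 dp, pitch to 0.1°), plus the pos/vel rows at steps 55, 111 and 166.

State at t = 1.4775 s:
  b1     pos=(+0.000,+0.037) vel=(+0.000,+0.000) ωy=+0.00 pitch=+0.0°
  b2     pos=(+0.215,+0.037) vel=(+0.000,+0.000) ωy=+0.00 pitch=+180.0°

Key-timestep trajectory:
   step    t(s)  b1.x    b1.z    b1.vx   b1.vz   b2.x    b2.z    b2.vx   b2.vz 
     55  0.3090   +0.000  +0.037  +0.000  +0.000   +0.059  +0.111  +0.007  +0.000
    111  0.6236   +0.000  +0.037  +0.000  +0.000   +0.077  +0.106  +0.184  -0.109
    166  0.9326   +0.000  +0.037  +0.000  +0.000   +0.152  +0.069  +0.139  +0.002


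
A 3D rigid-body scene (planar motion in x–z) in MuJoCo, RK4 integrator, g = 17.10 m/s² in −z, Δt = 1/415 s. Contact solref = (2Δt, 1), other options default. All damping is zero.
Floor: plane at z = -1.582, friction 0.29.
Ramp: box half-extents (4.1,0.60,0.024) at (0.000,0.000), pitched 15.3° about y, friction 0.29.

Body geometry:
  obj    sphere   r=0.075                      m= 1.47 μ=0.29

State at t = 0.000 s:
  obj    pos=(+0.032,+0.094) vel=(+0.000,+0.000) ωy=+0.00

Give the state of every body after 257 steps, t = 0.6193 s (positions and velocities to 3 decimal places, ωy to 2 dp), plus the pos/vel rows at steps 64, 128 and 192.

State at t = 0.6193 s:
  obj    pos=(+0.628,-0.069) vel=(+1.925,-0.527) ωy=+26.61

Key-timestep trajectory:
   step    t(s)  obj.x    obj.z    obj.vx   obj.vz 
     64  0.1542   +0.069  +0.084  +0.480  -0.131
    128  0.3084   +0.180  +0.053  +0.959  -0.262
    192  0.4627   +0.365  +0.003  +1.438  -0.393


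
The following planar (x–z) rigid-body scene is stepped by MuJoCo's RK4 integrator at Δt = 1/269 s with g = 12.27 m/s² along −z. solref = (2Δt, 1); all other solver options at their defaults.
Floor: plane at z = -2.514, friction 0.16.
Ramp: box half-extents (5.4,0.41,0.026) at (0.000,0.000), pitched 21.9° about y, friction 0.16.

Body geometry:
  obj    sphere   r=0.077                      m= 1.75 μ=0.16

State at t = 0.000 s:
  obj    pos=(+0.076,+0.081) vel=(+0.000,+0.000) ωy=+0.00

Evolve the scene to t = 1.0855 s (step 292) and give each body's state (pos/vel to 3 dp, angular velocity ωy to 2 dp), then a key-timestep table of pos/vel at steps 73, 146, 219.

State at t = 1.0855 s:
  obj    pos=(+1.863,-0.638) vel=(+3.293,-1.324) ωy=+46.08

Key-timestep trajectory:
   step    t(s)  obj.x    obj.z    obj.vx   obj.vz 
     73  0.2714   +0.188  +0.036  +0.823  -0.331
    146  0.5428   +0.523  -0.099  +1.646  -0.662
    219  0.8141   +1.081  -0.324  +2.469  -0.993


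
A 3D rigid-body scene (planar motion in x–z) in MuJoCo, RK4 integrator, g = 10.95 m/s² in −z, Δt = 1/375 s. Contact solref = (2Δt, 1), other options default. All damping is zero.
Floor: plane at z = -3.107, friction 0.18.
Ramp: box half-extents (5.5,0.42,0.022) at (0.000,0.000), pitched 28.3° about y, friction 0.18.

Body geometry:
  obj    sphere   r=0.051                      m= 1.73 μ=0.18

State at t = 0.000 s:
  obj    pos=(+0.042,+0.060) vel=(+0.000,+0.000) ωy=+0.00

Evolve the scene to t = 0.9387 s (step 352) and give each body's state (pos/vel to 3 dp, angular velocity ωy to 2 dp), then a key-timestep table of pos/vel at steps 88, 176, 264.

State at t = 0.9387 s:
  obj    pos=(+1.481,-0.714) vel=(+3.065,-1.650) ωy=+68.24

Key-timestep trajectory:
   step    t(s)  obj.x    obj.z    obj.vx   obj.vz 
     88  0.2347   +0.132  +0.012  +0.766  -0.413
    176  0.4693   +0.402  -0.133  +1.532  -0.825
    264  0.7040   +0.851  -0.375  +2.299  -1.238


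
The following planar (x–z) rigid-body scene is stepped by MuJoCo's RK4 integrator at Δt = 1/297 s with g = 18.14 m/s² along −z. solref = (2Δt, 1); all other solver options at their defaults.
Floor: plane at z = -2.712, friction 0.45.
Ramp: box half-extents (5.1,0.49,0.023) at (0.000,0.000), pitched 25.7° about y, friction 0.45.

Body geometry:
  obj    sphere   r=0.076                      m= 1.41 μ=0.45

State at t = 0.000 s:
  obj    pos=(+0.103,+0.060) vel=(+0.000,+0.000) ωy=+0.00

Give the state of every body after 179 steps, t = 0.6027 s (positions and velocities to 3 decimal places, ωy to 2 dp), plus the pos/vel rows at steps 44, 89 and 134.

State at t = 0.6027 s:
  obj    pos=(+1.023,-0.382) vel=(+3.052,-1.469) ωy=+44.55

Key-timestep trajectory:
   step    t(s)  obj.x    obj.z    obj.vx   obj.vz 
     44  0.1481   +0.159  +0.033  +0.750  -0.361
     89  0.2997   +0.330  -0.049  +1.517  -0.730
    134  0.4512   +0.619  -0.188  +2.285  -1.099


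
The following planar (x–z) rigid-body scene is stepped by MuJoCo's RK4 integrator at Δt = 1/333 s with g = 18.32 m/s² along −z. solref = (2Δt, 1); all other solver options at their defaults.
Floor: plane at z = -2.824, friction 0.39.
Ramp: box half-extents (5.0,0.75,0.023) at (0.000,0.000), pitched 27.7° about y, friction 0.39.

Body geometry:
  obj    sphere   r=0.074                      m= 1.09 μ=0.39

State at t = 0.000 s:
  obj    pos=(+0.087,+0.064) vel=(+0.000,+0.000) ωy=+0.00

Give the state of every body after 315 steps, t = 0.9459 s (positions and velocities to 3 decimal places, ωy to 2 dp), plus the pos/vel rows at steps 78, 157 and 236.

State at t = 0.9459 s:
  obj    pos=(+2.497,-1.201) vel=(+5.095,-2.675) ωy=+77.75

Key-timestep trajectory:
   step    t(s)  obj.x    obj.z    obj.vx   obj.vz 
     78  0.2342   +0.235  -0.014  +1.262  -0.662
    157  0.4715   +0.686  -0.250  +2.539  -1.333
    236  0.7087   +1.440  -0.646  +3.817  -2.004


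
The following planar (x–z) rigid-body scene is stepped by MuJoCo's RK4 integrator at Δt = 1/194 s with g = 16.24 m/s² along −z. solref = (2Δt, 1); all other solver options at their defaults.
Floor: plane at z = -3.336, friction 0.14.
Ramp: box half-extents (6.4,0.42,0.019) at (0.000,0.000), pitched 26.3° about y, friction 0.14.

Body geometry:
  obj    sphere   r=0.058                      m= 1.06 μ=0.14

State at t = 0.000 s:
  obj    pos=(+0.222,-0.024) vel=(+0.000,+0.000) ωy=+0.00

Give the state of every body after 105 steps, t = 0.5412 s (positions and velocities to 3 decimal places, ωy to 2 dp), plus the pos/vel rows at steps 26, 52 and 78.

State at t = 0.5412 s:
  obj    pos=(+0.900,-0.359) vel=(+2.503,-1.240) ωy=+47.45

Key-timestep trajectory:
   step    t(s)  obj.x    obj.z    obj.vx   obj.vz 
     26  0.1340   +0.264  -0.045  +0.623  -0.300
     52  0.2680   +0.388  -0.106  +1.242  -0.607
     78  0.4021   +0.596  -0.209  +1.850  -0.949


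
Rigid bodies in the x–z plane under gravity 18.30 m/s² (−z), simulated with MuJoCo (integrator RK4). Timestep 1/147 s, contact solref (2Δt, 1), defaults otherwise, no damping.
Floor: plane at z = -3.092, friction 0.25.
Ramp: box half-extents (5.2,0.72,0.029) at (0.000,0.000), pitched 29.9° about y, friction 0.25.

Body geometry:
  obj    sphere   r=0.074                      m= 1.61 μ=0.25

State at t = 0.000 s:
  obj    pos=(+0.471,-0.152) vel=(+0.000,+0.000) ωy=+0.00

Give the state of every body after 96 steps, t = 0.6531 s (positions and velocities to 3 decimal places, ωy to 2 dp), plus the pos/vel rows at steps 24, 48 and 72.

State at t = 0.6531 s:
  obj    pos=(+1.676,-0.845) vel=(+3.689,-2.121) ωy=+57.47

Key-timestep trajectory:
   step    t(s)  obj.x    obj.z    obj.vx   obj.vz 
     24  0.1633   +0.546  -0.195  +0.923  -0.531
     48  0.3265   +0.772  -0.325  +1.845  -1.061
     72  0.4898   +1.149  -0.542  +2.767  -1.591


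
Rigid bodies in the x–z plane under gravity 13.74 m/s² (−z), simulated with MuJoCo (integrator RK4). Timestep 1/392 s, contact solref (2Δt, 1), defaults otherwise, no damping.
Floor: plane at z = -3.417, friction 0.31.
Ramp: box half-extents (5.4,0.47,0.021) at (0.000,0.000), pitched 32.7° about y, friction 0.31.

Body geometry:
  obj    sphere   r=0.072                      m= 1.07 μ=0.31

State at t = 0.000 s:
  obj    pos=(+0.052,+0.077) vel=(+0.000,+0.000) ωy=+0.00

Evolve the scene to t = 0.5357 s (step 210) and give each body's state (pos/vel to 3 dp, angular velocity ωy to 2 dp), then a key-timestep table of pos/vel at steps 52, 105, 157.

State at t = 0.5357 s:
  obj    pos=(+0.692,-0.334) vel=(+2.390,-1.535) ωy=+39.44

Key-timestep trajectory:
   step    t(s)  obj.x    obj.z    obj.vx   obj.vz 
     52  0.1327   +0.091  +0.052  +0.592  -0.380
    105  0.2679   +0.212  -0.026  +1.195  -0.767
    157  0.4005   +0.410  -0.153  +1.787  -1.147


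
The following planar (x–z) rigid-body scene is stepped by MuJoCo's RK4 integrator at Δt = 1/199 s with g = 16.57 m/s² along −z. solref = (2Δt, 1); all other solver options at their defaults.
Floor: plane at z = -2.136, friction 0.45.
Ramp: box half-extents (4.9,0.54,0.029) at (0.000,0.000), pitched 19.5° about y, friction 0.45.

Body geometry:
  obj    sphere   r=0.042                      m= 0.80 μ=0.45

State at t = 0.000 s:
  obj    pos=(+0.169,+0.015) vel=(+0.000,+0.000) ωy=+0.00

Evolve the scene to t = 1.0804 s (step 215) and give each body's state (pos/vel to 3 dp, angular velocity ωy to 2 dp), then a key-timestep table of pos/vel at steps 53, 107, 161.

State at t = 1.0804 s:
  obj    pos=(+2.343,-0.754) vel=(+4.023,-1.425) ωy=+101.62

Key-timestep trajectory:
   step    t(s)  obj.x    obj.z    obj.vx   obj.vz 
     53  0.2663   +0.301  -0.031  +0.992  -0.351
    107  0.5377   +0.708  -0.175  +2.002  -0.709
    161  0.8090   +1.388  -0.416  +3.013  -1.067


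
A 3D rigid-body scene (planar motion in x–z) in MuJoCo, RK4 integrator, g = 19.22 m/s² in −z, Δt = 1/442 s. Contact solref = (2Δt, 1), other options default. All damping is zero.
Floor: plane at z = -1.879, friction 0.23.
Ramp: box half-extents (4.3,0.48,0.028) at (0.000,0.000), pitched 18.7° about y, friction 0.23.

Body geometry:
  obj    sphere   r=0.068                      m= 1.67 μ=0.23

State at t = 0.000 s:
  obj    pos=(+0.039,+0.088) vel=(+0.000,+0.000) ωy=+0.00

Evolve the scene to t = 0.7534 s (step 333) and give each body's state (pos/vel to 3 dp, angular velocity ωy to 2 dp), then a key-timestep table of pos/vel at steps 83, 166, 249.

State at t = 0.7534 s:
  obj    pos=(+1.222,-0.312) vel=(+3.141,-1.063) ωy=+48.76

Key-timestep trajectory:
   step    t(s)  obj.x    obj.z    obj.vx   obj.vz 
     83  0.1878   +0.113  +0.063  +0.783  -0.265
    166  0.3756   +0.333  -0.011  +1.566  -0.530
    249  0.5633   +0.701  -0.136  +2.349  -0.795


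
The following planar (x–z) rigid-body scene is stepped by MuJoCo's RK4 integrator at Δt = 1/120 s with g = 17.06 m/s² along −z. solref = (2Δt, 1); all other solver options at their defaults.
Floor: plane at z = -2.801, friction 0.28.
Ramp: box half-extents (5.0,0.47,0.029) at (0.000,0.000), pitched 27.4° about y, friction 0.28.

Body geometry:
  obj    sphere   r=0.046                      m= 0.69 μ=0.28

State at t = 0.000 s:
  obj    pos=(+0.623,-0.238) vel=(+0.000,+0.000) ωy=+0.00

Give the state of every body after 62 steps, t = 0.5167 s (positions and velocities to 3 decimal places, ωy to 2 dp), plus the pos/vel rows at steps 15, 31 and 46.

State at t = 0.5167 s:
  obj    pos=(+1.287,-0.583) vel=(+2.572,-1.333) ωy=+62.94

Key-timestep trajectory:
   step    t(s)  obj.x    obj.z    obj.vx   obj.vz 
     15  0.1250   +0.662  -0.259  +0.623  -0.322
     31  0.2583   +0.789  -0.325  +1.286  -0.667
     46  0.3833   +0.989  -0.428  +1.908  -0.989


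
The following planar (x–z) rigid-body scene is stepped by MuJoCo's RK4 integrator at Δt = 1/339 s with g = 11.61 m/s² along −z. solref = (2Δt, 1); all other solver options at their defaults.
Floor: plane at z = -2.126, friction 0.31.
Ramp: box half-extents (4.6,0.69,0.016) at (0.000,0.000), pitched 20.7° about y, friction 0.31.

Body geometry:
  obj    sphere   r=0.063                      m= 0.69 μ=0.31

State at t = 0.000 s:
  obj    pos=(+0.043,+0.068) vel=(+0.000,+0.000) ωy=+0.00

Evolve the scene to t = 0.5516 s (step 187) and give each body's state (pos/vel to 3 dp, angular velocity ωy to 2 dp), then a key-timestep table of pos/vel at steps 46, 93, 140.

State at t = 0.5516 s:
  obj    pos=(+0.460,-0.089) vel=(+1.513,-0.572) ωy=+25.66

Key-timestep trajectory:
   step    t(s)  obj.x    obj.z    obj.vx   obj.vz 
     46  0.1357   +0.068  +0.059  +0.372  -0.141
     93  0.2743   +0.146  +0.029  +0.752  -0.284
    140  0.4130   +0.277  -0.020  +1.133  -0.428


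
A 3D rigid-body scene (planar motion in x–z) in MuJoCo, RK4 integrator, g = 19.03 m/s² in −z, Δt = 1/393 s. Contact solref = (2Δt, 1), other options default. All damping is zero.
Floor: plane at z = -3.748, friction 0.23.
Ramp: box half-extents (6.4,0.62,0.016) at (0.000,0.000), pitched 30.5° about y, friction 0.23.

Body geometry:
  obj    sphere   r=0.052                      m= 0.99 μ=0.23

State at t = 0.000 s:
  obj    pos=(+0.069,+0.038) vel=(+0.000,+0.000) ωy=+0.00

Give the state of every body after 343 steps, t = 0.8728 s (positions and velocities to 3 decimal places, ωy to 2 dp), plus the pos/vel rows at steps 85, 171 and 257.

State at t = 0.8728 s:
  obj    pos=(+2.333,-1.296) vel=(+5.188,-3.056) ωy=+115.77

Key-timestep trajectory:
   step    t(s)  obj.x    obj.z    obj.vx   obj.vz 
     85  0.2163   +0.208  -0.044  +1.286  -0.757
    171  0.4351   +0.632  -0.293  +2.587  -1.524
    257  0.6539   +1.340  -0.711  +3.887  -2.290


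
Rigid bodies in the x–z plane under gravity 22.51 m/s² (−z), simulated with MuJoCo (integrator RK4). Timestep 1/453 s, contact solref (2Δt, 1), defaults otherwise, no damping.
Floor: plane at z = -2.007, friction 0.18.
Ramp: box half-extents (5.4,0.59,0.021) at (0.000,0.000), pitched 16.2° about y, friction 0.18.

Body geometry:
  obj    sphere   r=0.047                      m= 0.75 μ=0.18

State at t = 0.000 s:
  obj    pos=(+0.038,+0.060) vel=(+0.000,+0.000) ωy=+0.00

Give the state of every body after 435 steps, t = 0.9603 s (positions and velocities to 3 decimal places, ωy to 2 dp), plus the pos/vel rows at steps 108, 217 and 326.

State at t = 0.9603 s:
  obj    pos=(+2.024,-0.517) vel=(+4.137,-1.202) ωy=+91.64

Key-timestep trajectory:
   step    t(s)  obj.x    obj.z    obj.vx   obj.vz 
    108  0.2384   +0.160  +0.024  +1.027  -0.298
    217  0.4790   +0.532  -0.084  +2.064  -0.600
    326  0.7196   +1.153  -0.264  +3.100  -0.901


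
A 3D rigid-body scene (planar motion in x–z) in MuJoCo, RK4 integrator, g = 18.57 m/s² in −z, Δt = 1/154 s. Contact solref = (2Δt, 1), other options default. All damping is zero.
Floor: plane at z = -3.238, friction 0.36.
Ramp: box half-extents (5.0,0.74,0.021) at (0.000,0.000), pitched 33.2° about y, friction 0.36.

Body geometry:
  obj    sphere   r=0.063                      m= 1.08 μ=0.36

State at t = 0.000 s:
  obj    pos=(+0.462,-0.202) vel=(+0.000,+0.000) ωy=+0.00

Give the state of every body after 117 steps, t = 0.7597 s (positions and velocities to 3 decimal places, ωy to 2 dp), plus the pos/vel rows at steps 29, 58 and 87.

State at t = 0.7597 s:
  obj    pos=(+2.216,-1.350) vel=(+4.617,-3.022) ωy=+87.57

Key-timestep trajectory:
   step    t(s)  obj.x    obj.z    obj.vx   obj.vz 
     29  0.1883   +0.570  -0.273  +1.145  -0.749
     58  0.3766   +0.893  -0.484  +2.289  -1.498
     87  0.5649   +1.432  -0.837  +3.434  -2.247


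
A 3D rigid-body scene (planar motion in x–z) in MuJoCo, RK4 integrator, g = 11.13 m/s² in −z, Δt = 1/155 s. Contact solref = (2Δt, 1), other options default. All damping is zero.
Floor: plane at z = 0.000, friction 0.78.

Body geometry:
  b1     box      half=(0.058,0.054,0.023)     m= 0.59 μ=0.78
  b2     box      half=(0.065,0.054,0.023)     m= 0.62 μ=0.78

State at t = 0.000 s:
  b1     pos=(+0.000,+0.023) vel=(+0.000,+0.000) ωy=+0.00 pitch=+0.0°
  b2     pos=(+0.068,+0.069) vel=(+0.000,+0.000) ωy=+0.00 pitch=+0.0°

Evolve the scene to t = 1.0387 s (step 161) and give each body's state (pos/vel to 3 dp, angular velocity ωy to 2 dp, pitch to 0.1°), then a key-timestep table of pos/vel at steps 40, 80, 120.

State at t = 1.0387 s:
  b1     pos=(-0.001,+0.023) vel=(-0.001,+0.000) ωy=+0.00 pitch=+0.0°
  b2     pos=(+0.079,+0.058) vel=(+0.000,-0.001) ωy=-0.02 pitch=+38.1°

Key-timestep trajectory:
   step    t(s)  b1.x    b1.z    b1.vx   b1.vz   b2.x    b2.z    b2.vx   b2.vz 
     40  0.2581   +0.000  +0.023  -0.001  -0.001   +0.078  +0.058  +0.020  +0.018
     80  0.5161   +0.000  +0.023  -0.001  +0.000   +0.079  +0.059  +0.000  -0.001
    120  0.7742   +0.000  +0.023  -0.001  +0.000   +0.079  +0.058  +0.000  -0.001


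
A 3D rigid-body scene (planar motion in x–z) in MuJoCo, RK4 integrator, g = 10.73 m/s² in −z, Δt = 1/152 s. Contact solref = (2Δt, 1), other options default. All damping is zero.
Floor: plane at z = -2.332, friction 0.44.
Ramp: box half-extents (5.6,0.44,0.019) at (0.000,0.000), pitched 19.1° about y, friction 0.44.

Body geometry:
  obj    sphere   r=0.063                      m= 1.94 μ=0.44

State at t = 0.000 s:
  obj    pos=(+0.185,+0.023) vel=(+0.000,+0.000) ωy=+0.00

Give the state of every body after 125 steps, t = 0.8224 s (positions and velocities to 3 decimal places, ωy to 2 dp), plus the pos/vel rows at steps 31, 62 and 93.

State at t = 0.8224 s:
  obj    pos=(+0.986,-0.255) vel=(+1.949,-0.675) ωy=+32.73

Key-timestep trajectory:
   step    t(s)  obj.x    obj.z    obj.vx   obj.vz 
     31  0.2039   +0.234  +0.006  +0.483  -0.167
     62  0.4079   +0.382  -0.046  +0.967  -0.335
     93  0.6118   +0.629  -0.131  +1.450  -0.502


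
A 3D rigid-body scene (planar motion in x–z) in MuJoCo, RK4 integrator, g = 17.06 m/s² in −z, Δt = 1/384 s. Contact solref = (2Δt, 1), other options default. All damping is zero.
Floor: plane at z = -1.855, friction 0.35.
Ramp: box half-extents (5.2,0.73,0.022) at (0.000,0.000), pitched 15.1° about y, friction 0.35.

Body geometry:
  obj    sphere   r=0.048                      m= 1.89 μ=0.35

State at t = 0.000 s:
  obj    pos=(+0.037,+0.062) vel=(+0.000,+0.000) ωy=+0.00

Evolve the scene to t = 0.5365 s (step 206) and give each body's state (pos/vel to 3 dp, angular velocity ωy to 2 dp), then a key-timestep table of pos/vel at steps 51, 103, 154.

State at t = 0.5365 s:
  obj    pos=(+0.478,-0.057) vel=(+1.644,-0.444) ωy=+35.47

Key-timestep trajectory:
   step    t(s)  obj.x    obj.z    obj.vx   obj.vz 
     51  0.1328   +0.064  +0.055  +0.407  -0.110
    103  0.2682   +0.147  +0.033  +0.822  -0.222
    154  0.4010   +0.284  -0.004  +1.229  -0.332


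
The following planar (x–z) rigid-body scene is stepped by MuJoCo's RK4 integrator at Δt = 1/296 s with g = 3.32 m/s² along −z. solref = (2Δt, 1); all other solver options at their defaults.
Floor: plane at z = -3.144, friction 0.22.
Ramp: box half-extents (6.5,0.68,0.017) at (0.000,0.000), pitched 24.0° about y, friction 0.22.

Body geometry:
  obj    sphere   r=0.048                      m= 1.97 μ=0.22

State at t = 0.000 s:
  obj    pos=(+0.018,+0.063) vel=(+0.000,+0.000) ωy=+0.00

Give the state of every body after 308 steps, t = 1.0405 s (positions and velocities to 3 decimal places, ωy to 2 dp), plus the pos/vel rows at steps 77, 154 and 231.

State at t = 1.0405 s:
  obj    pos=(+0.495,-0.149) vel=(+0.917,-0.408) ωy=+20.91

Key-timestep trajectory:
   step    t(s)  obj.x    obj.z    obj.vx   obj.vz 
     77  0.2601   +0.048  +0.050  +0.229  -0.102
    154  0.5203   +0.137  +0.010  +0.458  -0.204
    231  0.7804   +0.286  -0.056  +0.688  -0.306
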